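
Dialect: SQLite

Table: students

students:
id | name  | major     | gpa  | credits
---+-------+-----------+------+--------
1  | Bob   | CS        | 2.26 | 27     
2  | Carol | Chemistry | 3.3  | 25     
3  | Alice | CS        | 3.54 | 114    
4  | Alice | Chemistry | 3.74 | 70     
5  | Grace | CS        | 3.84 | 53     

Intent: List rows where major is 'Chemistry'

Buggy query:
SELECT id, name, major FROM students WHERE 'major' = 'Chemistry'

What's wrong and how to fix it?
Bug: Single quotes denote string literals in SQL; the column name is being compared as a constant string

Fix: Reference the column as major without single quotes

Corrected query:
SELECT id, name, major FROM students WHERE major = 'Chemistry'

Result:
id | name  | major    
---+-------+----------
2  | Carol | Chemistry
4  | Alice | Chemistry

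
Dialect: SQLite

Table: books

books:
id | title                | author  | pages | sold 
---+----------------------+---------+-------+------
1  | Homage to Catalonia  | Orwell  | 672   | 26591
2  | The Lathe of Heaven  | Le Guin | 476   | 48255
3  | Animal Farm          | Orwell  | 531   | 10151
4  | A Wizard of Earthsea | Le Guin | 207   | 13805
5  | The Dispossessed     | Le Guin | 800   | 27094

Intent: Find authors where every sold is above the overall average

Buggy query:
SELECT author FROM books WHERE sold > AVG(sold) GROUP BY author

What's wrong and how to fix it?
Bug: WHERE evaluates per row before aggregation, so AVG() is unavailable

Fix: Compute the overall average in a scalar subquery and compare each group's MIN against it in HAVING

Corrected query:
SELECT author FROM books GROUP BY author HAVING MIN(sold) > (SELECT AVG(sold) FROM books)

Result:
(no rows)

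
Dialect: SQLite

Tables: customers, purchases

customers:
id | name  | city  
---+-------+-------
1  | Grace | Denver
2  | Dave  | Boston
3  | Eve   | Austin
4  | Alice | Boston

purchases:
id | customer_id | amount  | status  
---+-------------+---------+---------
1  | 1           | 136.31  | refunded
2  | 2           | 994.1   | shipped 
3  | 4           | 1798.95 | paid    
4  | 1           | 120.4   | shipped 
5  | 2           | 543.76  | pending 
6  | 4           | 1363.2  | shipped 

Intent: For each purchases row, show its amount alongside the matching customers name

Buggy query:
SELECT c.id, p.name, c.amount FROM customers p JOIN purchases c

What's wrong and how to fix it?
Bug: JOIN with no ON clause produces a cartesian product; every purchases row pairs with every customers row

Fix: Add ON c.customer_id = p.id to the JOIN

Corrected query:
SELECT c.id, p.name, c.amount FROM customers p JOIN purchases c ON c.customer_id = p.id

Result:
id | name  | amount 
---+-------+--------
1  | Grace | 136.31 
2  | Dave  | 994.1  
3  | Alice | 1798.95
4  | Grace | 120.4  
5  | Dave  | 543.76 
6  | Alice | 1363.2 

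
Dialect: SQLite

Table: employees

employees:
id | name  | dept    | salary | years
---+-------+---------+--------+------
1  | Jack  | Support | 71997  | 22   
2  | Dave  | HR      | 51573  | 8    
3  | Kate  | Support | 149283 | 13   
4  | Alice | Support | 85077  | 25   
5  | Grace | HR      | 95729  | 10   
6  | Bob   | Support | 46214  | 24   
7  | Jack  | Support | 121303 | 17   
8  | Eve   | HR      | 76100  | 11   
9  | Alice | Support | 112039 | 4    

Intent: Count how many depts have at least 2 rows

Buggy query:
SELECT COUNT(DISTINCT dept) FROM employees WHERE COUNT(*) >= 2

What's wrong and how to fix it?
Bug: COUNT(*) cannot appear in WHERE; the per-group count doesn't exist yet

Fix: Group first with HAVING COUNT(*) >= 2, then COUNT the resulting groups

Corrected query:
SELECT COUNT(*) FROM (SELECT dept FROM employees GROUP BY dept HAVING COUNT(*) >= 2)

Result:
COUNT(*)
--------
2       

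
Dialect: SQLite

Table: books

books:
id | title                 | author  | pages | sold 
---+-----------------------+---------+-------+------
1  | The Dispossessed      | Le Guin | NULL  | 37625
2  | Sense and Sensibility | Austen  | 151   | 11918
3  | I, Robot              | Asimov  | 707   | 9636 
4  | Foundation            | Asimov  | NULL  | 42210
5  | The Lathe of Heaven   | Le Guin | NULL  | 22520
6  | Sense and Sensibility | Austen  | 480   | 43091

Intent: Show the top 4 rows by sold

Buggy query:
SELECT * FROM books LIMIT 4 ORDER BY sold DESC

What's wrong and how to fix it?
Bug: ORDER BY cannot follow LIMIT; LIMIT is the final clause

Fix: Swap the clauses: ORDER BY first, then LIMIT

Corrected query:
SELECT * FROM books ORDER BY sold DESC LIMIT 4

Result:
id | title                 | author  | pages | sold 
---+-----------------------+---------+-------+------
6  | Sense and Sensibility | Austen  | 480   | 43091
4  | Foundation            | Asimov  | NULL  | 42210
1  | The Dispossessed      | Le Guin | NULL  | 37625
5  | The Lathe of Heaven   | Le Guin | NULL  | 22520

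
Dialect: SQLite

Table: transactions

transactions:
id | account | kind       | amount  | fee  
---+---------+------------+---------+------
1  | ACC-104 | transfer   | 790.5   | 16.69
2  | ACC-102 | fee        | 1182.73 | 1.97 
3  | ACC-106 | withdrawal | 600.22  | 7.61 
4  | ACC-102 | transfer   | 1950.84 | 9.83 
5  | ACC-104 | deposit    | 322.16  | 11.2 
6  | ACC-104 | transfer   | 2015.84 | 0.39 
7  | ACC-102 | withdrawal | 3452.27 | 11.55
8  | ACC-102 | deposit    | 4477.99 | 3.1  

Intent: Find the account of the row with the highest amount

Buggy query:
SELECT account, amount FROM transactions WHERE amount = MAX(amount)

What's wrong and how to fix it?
Bug: WHERE is evaluated per row; an aggregate over the whole table isn't defined there

Fix: Use a subquery: WHERE amount = (SELECT MAX(amount) FROM transactions)

Corrected query:
SELECT account, amount FROM transactions WHERE amount = (SELECT MAX(amount) FROM transactions)

Result:
account | amount 
--------+--------
ACC-102 | 4477.99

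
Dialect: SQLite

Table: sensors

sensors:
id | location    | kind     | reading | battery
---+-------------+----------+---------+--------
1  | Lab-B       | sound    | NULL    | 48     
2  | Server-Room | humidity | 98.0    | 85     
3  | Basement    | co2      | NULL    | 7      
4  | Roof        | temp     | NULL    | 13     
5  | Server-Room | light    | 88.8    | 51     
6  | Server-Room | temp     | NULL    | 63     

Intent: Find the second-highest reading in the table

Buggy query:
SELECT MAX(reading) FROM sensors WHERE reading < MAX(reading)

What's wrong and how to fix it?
Bug: The inner MAX is an aggregate inside WHERE, which is not allowed

Fix: Compute the overall MAX in a subquery, then take MAX of rows below it

Corrected query:
SELECT MAX(reading) FROM sensors WHERE reading < (SELECT MAX(reading) FROM sensors)

Result:
MAX(reading)
------------
88.8        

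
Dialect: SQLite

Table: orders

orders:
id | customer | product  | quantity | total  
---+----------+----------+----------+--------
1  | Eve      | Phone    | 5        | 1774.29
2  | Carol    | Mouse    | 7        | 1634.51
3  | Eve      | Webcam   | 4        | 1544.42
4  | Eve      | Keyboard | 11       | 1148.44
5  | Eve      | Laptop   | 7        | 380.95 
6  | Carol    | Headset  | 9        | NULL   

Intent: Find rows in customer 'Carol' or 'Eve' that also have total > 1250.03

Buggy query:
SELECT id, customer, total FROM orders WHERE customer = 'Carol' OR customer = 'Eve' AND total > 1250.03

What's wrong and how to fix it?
Bug: AND binds tighter than OR, so this parses as customer = 'Carol' OR (customer = 'Eve' AND total > 1250.03)

Fix: Add parentheses around the OR so the AND applies to both alternatives

Corrected query:
SELECT id, customer, total FROM orders WHERE (customer = 'Carol' OR customer = 'Eve') AND total > 1250.03

Result:
id | customer | total  
---+----------+--------
1  | Eve      | 1774.29
2  | Carol    | 1634.51
3  | Eve      | 1544.42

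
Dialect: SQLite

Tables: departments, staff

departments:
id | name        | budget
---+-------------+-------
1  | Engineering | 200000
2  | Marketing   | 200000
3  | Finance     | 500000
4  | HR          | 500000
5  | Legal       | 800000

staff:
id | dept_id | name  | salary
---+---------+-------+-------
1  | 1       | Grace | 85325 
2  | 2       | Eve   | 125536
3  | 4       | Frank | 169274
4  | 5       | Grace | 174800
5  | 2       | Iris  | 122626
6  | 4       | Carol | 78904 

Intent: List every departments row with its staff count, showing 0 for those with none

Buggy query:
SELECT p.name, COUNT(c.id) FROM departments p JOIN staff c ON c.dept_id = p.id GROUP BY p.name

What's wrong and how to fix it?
Bug: INNER JOIN drops departments rows that have no matching staff rows

Fix: Switch to LEFT JOIN to retain unmatched parent rows

Corrected query:
SELECT p.name, COUNT(c.id) FROM departments p LEFT JOIN staff c ON c.dept_id = p.id GROUP BY p.name

Result:
name        | COUNT(c.id)
------------+------------
Engineering | 1          
Finance     | 0          
HR          | 2          
Legal       | 1          
Marketing   | 2          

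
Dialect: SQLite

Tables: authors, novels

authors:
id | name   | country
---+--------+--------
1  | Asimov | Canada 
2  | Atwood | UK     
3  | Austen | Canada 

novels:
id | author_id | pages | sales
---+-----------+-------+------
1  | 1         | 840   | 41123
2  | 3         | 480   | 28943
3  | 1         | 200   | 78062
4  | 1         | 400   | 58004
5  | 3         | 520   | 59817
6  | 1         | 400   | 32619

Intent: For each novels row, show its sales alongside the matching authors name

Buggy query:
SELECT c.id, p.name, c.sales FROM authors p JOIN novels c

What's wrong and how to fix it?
Bug: JOIN with no ON clause produces a cartesian product; every novels row pairs with every authors row

Fix: Add ON c.author_id = p.id to the JOIN

Corrected query:
SELECT c.id, p.name, c.sales FROM authors p JOIN novels c ON c.author_id = p.id

Result:
id | name   | sales
---+--------+------
1  | Asimov | 41123
2  | Austen | 28943
3  | Asimov | 78062
4  | Asimov | 58004
5  | Austen | 59817
6  | Asimov | 32619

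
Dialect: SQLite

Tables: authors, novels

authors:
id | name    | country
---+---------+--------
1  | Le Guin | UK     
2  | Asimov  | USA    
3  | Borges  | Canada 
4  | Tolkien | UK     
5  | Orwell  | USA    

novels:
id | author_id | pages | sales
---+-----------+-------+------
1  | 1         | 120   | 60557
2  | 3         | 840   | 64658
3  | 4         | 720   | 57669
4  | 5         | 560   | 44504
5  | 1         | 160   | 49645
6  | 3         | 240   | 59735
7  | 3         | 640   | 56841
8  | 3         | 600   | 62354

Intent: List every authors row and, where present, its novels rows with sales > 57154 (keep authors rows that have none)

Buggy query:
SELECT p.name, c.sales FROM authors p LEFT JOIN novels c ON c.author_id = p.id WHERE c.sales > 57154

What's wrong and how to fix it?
Bug: A WHERE condition on the right-hand table after LEFT JOIN drops unmatched parents

Fix: Move the right-table condition into the ON clause so unmatched parents are kept

Corrected query:
SELECT p.name, c.sales FROM authors p LEFT JOIN novels c ON c.author_id = p.id AND c.sales > 57154

Result:
name    | sales
--------+------
Le Guin | 60557
Asimov  | NULL 
Borges  | 59735
Borges  | 62354
Borges  | 64658
Tolkien | 57669
Orwell  | NULL 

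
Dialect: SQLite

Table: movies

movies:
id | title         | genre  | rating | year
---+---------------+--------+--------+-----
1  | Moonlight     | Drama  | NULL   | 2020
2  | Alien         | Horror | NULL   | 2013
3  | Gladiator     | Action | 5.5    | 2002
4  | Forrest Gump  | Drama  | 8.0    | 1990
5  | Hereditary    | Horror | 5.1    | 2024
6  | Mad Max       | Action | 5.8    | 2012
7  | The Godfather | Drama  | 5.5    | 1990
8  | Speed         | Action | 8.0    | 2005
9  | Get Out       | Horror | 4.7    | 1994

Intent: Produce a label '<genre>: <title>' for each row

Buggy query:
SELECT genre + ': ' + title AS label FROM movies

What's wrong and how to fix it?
Bug: SQLite uses || for string concatenation; + coerces text to numbers (yielding 0)

Fix: Replace + with || to concatenate text

Corrected query:
SELECT genre || ': ' || title AS label FROM movies

Result:
label               
--------------------
Drama: Moonlight    
Horror: Alien       
Action: Gladiator   
Drama: Forrest Gump 
Horror: Hereditary  
Action: Mad Max     
Drama: The Godfather
Action: Speed       
Horror: Get Out     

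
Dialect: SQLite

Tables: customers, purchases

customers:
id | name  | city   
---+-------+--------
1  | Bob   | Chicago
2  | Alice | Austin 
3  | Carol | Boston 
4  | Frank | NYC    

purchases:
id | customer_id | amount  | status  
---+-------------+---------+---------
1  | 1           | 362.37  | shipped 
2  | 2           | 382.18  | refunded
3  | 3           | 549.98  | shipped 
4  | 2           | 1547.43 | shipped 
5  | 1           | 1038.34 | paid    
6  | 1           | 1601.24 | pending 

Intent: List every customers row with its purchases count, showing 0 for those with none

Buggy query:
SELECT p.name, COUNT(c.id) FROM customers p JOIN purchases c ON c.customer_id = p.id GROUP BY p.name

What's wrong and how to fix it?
Bug: INNER JOIN drops customers rows that have no matching purchases rows

Fix: Use LEFT JOIN so parents without children still appear (COUNT(c.id) gives 0)

Corrected query:
SELECT p.name, COUNT(c.id) FROM customers p LEFT JOIN purchases c ON c.customer_id = p.id GROUP BY p.name

Result:
name  | COUNT(c.id)
------+------------
Alice | 2          
Bob   | 3          
Carol | 1          
Frank | 0          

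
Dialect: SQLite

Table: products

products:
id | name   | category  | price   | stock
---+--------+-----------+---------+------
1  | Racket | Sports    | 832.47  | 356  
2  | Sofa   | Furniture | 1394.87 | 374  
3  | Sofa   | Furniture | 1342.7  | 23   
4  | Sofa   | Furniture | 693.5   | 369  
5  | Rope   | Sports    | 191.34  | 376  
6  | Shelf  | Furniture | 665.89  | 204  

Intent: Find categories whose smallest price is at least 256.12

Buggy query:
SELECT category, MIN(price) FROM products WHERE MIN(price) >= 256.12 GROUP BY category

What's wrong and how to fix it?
Bug: Aggregates like MIN are computed per group after WHERE runs

Fix: Use HAVING for the per-group MIN condition

Corrected query:
SELECT category, MIN(price) FROM products GROUP BY category HAVING MIN(price) >= 256.12

Result:
category  | MIN(price)
----------+-----------
Furniture | 665.89    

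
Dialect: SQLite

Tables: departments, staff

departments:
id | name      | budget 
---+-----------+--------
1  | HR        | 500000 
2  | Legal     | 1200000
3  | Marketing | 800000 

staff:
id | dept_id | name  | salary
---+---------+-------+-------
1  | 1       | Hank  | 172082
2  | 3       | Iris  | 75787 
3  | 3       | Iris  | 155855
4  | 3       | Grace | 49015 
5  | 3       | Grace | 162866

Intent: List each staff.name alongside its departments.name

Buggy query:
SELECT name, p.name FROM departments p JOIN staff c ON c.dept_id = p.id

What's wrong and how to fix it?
Bug: Both tables have a 'name' column; the unqualified reference is ambiguous

Fix: Prefix ambiguous columns with the table alias

Corrected query:
SELECT c.name, p.name FROM departments p JOIN staff c ON c.dept_id = p.id

Result:
name  | name     
------+----------
Hank  | HR       
Iris  | Marketing
Iris  | Marketing
Grace | Marketing
Grace | Marketing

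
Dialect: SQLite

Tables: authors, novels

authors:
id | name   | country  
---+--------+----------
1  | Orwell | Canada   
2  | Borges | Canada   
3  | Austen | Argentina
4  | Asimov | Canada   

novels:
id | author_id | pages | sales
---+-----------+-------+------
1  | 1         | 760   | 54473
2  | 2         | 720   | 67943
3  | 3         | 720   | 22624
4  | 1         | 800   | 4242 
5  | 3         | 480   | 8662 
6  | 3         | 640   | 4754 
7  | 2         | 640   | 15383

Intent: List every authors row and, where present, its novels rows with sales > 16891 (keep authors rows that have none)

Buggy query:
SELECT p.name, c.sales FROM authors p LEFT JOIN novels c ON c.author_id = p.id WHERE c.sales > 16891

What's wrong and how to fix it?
Bug: A WHERE condition on the right-hand table after LEFT JOIN drops unmatched parents

Fix: Put 'c.sales > 16891' in the JOIN's ON clause instead of WHERE

Corrected query:
SELECT p.name, c.sales FROM authors p LEFT JOIN novels c ON c.author_id = p.id AND c.sales > 16891

Result:
name   | sales
-------+------
Orwell | 54473
Borges | 67943
Austen | 22624
Asimov | NULL 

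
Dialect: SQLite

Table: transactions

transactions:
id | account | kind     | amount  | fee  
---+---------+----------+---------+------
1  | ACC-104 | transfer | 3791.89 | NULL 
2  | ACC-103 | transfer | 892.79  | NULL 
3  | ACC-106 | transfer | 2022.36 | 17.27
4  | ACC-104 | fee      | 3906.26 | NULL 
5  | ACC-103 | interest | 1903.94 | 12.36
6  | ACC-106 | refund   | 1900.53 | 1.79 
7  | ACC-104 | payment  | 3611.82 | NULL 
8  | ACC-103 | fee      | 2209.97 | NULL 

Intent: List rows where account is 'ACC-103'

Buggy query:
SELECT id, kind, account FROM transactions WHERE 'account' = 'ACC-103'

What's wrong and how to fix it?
Bug: Single quotes denote string literals in SQL; the column name is being compared as a constant string

Fix: Reference the column as account without single quotes

Corrected query:
SELECT id, kind, account FROM transactions WHERE account = 'ACC-103'

Result:
id | kind     | account
---+----------+--------
2  | transfer | ACC-103
5  | interest | ACC-103
8  | fee      | ACC-103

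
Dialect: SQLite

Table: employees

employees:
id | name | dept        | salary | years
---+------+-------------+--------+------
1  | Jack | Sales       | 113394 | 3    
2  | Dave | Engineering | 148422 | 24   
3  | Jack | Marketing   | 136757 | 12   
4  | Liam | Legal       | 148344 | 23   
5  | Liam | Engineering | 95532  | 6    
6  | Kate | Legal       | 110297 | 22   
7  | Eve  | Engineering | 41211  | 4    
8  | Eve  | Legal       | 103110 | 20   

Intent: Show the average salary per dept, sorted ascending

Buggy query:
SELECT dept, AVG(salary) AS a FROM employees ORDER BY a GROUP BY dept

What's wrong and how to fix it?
Bug: GROUP BY must precede ORDER BY

Fix: Move ORDER BY to the end, after GROUP BY

Corrected query:
SELECT dept, AVG(salary) AS a FROM employees GROUP BY dept ORDER BY a

Result:
dept        | a            
------------+--------------
Engineering | 95055        
Sales       | 113394       
Legal       | 120583.666667
Marketing   | 136757       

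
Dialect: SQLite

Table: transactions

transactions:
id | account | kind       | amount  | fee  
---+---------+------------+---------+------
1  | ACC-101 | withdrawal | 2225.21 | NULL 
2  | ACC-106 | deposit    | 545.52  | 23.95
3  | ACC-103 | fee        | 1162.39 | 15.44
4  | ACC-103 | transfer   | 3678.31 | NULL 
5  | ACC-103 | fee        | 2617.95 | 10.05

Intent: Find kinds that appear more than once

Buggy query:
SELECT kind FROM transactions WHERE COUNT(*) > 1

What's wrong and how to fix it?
Bug: COUNT(*) is an aggregate and cannot be used in WHERE

Fix: Group first, then use HAVING for the count condition

Corrected query:
SELECT kind FROM transactions GROUP BY kind HAVING COUNT(*) > 1

Result:
kind
----
fee 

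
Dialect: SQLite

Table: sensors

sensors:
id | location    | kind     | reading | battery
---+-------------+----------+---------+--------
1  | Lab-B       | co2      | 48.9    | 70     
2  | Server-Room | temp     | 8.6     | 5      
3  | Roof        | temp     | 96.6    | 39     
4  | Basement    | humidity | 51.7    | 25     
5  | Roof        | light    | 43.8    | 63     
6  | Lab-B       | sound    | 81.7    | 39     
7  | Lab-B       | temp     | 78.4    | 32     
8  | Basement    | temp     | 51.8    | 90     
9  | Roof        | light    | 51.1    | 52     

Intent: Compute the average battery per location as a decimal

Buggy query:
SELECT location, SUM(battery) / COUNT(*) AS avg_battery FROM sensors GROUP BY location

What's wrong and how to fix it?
Bug: Both operands are integers, so '/' performs integer division and truncates

Fix: Multiply by 1.0 (or CAST to REAL) to force floating-point division

Corrected query:
SELECT location, SUM(battery) * 1.0 / COUNT(*) AS avg_battery FROM sensors GROUP BY location

Result:
location    | avg_battery
------------+------------
Basement    | 57.5       
Lab-B       | 47         
Roof        | 51.333333  
Server-Room | 5          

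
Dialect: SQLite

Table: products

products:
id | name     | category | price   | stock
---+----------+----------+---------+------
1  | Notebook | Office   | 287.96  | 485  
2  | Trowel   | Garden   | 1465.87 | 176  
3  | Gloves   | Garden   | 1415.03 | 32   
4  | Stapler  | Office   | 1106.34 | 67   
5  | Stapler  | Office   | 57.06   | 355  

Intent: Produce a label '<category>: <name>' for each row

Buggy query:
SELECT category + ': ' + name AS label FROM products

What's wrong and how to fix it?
Bug: SQLite uses || for string concatenation; + coerces text to numbers (yielding 0)

Fix: Use the || operator for string concatenation

Corrected query:
SELECT category || ': ' || name AS label FROM products

Result:
label           
----------------
Office: Notebook
Garden: Trowel  
Garden: Gloves  
Office: Stapler 
Office: Stapler 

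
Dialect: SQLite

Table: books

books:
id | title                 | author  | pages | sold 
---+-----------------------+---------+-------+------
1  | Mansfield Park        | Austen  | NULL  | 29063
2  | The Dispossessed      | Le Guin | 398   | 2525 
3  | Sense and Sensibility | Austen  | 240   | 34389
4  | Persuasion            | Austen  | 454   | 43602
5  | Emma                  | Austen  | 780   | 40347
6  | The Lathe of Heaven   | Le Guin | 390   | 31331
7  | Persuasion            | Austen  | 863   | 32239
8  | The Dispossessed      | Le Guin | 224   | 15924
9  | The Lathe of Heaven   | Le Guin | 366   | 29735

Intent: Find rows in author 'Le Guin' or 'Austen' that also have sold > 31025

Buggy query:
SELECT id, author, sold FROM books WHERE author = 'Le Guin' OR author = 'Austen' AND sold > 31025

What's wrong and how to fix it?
Bug: Without parentheses, AND is evaluated before OR, so the sold filter only applies to the 'Austen' branch

Fix: Group the OR with parentheses (or use IN), then AND the threshold

Corrected query:
SELECT id, author, sold FROM books WHERE (author = 'Le Guin' OR author = 'Austen') AND sold > 31025

Result:
id | author  | sold 
---+---------+------
3  | Austen  | 34389
4  | Austen  | 43602
5  | Austen  | 40347
6  | Le Guin | 31331
7  | Austen  | 32239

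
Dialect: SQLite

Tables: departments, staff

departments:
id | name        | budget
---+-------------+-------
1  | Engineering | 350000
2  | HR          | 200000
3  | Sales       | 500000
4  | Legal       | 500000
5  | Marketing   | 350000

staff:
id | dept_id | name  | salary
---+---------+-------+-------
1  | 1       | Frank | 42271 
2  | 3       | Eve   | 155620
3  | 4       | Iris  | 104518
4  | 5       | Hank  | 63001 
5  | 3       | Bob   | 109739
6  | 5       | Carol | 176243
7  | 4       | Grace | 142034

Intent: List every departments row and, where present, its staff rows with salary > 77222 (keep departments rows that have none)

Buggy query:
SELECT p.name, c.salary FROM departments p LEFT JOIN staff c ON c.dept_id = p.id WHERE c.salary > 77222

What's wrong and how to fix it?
Bug: Filtering c.salary in WHERE discards the NULL rows produced by LEFT JOIN, turning it into an inner join

Fix: Put 'c.salary > 77222' in the JOIN's ON clause instead of WHERE

Corrected query:
SELECT p.name, c.salary FROM departments p LEFT JOIN staff c ON c.dept_id = p.id AND c.salary > 77222

Result:
name        | salary
------------+-------
Engineering | NULL  
HR          | NULL  
Sales       | 109739
Sales       | 155620
Legal       | 104518
Legal       | 142034
Marketing   | 176243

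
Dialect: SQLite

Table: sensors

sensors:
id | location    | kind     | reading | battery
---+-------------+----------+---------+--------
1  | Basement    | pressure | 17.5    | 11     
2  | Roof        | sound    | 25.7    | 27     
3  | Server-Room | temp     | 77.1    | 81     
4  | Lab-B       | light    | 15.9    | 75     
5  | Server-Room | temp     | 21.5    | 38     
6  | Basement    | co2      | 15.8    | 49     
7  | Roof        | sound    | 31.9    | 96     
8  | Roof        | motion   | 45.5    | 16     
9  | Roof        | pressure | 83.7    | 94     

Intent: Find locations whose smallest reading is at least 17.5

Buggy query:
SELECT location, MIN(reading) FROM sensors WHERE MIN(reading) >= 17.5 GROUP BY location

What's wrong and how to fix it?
Bug: MIN() in WHERE is a misuse of aggregate

Fix: Replace WHERE with HAVING after the GROUP BY

Corrected query:
SELECT location, MIN(reading) FROM sensors GROUP BY location HAVING MIN(reading) >= 17.5

Result:
location    | MIN(reading)
------------+-------------
Roof        | 25.7        
Server-Room | 21.5        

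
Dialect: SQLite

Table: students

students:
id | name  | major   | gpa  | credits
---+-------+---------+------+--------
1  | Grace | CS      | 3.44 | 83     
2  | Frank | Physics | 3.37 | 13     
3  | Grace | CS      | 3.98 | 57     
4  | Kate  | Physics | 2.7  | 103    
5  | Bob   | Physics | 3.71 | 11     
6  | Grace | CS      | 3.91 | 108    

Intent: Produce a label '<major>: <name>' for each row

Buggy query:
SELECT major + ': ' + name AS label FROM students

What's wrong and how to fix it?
Bug: '+' is numeric addition; on text columns SQLite converts them to 0 instead of concatenating

Fix: Use the || operator for string concatenation

Corrected query:
SELECT major || ': ' || name AS label FROM students

Result:
label         
--------------
CS: Grace     
Physics: Frank
CS: Grace     
Physics: Kate 
Physics: Bob  
CS: Grace     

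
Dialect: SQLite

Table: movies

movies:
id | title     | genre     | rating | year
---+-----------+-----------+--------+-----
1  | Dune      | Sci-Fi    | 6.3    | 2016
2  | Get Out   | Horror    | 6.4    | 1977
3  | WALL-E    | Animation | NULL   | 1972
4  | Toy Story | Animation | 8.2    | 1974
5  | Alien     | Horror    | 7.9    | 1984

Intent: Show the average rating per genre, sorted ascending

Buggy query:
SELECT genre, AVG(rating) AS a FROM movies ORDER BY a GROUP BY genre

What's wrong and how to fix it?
Bug: GROUP BY must precede ORDER BY

Fix: Reorder: SELECT … FROM … GROUP BY … ORDER BY …

Corrected query:
SELECT genre, AVG(rating) AS a FROM movies GROUP BY genre ORDER BY a

Result:
genre     | a   
----------+-----
Sci-Fi    | 6.3 
Horror    | 7.15
Animation | 8.2 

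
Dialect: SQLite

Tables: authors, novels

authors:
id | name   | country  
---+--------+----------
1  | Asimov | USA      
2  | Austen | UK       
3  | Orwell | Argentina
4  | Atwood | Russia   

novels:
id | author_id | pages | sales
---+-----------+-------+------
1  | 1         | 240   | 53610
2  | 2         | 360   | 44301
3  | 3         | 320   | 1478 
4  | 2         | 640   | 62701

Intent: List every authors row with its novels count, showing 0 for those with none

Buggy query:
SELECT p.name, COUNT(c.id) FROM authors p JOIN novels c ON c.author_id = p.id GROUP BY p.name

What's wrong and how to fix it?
Bug: INNER JOIN drops authors rows that have no matching novels rows

Fix: Switch to LEFT JOIN to retain unmatched parent rows

Corrected query:
SELECT p.name, COUNT(c.id) FROM authors p LEFT JOIN novels c ON c.author_id = p.id GROUP BY p.name

Result:
name   | COUNT(c.id)
-------+------------
Asimov | 1          
Atwood | 0          
Austen | 2          
Orwell | 1          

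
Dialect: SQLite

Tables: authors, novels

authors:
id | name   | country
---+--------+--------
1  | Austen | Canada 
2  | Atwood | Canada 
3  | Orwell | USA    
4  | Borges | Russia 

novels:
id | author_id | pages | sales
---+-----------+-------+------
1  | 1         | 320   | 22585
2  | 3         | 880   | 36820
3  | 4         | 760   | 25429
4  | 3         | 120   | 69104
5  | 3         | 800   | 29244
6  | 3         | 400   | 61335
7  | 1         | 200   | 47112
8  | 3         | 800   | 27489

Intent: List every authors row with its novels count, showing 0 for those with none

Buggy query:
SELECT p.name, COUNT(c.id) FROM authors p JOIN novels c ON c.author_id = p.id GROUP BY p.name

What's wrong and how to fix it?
Bug: INNER JOIN drops authors rows that have no matching novels rows

Fix: Switch to LEFT JOIN to retain unmatched parent rows

Corrected query:
SELECT p.name, COUNT(c.id) FROM authors p LEFT JOIN novels c ON c.author_id = p.id GROUP BY p.name

Result:
name   | COUNT(c.id)
-------+------------
Atwood | 0          
Austen | 2          
Borges | 1          
Orwell | 5          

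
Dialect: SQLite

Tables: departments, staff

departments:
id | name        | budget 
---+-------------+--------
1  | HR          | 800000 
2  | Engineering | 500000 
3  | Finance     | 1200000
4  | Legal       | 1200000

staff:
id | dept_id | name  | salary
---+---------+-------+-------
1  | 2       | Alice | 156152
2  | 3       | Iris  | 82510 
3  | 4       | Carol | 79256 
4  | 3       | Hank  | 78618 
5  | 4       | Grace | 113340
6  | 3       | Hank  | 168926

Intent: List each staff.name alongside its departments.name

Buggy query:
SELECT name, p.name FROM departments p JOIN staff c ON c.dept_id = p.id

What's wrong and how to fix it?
Bug: 'name' exists in both joined tables, so the database can't tell which one is meant

Fix: Prefix ambiguous columns with the table alias

Corrected query:
SELECT c.name, p.name FROM departments p JOIN staff c ON c.dept_id = p.id

Result:
name  | name       
------+------------
Alice | Engineering
Iris  | Finance    
Carol | Legal      
Hank  | Finance    
Grace | Legal      
Hank  | Finance    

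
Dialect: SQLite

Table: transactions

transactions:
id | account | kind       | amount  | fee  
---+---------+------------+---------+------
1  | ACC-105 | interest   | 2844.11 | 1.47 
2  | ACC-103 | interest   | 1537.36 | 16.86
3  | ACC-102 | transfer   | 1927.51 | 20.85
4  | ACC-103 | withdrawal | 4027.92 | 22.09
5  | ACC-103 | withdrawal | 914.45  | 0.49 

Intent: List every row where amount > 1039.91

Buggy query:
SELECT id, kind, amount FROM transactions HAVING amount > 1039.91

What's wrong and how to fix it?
Bug: HAVING filters the output of aggregation, but this query has no GROUP BY and no aggregate functions, so SQLite rejects it (HAVING clause on a non-aggregate query); the condition here is per row

Fix: Replace HAVING with WHERE since the condition applies to individual rows

Corrected query:
SELECT id, kind, amount FROM transactions WHERE amount > 1039.91

Result:
id | kind       | amount 
---+------------+--------
1  | interest   | 2844.11
2  | interest   | 1537.36
3  | transfer   | 1927.51
4  | withdrawal | 4027.92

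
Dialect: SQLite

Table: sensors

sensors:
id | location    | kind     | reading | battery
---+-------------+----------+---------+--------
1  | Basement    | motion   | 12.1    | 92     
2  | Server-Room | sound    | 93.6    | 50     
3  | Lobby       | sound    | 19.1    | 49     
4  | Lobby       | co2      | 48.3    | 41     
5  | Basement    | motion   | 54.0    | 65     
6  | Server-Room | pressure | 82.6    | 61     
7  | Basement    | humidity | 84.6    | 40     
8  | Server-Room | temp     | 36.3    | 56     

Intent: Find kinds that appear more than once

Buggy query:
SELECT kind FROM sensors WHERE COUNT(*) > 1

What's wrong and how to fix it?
Bug: COUNT(*) is an aggregate and cannot be used in WHERE

Fix: Group first, then use HAVING for the count condition

Corrected query:
SELECT kind FROM sensors GROUP BY kind HAVING COUNT(*) > 1

Result:
kind  
------
motion
sound 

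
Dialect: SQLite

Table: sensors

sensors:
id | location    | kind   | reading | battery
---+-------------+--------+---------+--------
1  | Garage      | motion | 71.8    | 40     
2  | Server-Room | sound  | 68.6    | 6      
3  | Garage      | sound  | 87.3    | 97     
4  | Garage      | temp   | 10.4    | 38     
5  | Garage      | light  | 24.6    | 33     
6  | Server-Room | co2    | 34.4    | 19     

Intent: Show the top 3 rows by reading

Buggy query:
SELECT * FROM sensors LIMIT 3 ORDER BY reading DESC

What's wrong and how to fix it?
Bug: ORDER BY cannot follow LIMIT; LIMIT is the final clause

Fix: Sort with ORDER BY, then apply LIMIT

Corrected query:
SELECT * FROM sensors ORDER BY reading DESC LIMIT 3

Result:
id | location    | kind   | reading | battery
---+-------------+--------+---------+--------
3  | Garage      | sound  | 87.3    | 97     
1  | Garage      | motion | 71.8    | 40     
2  | Server-Room | sound  | 68.6    | 6      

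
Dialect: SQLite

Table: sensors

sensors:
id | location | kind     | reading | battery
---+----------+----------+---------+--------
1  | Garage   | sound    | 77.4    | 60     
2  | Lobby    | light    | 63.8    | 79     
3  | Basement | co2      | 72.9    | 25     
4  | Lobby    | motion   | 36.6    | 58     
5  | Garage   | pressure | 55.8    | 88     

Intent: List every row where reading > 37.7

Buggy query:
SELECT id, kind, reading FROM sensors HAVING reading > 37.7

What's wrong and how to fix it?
Bug: This is a non-aggregate query (no GROUP BY, no aggregates), so in SQLite the HAVING clause is invalid here; a row-level condition belongs in WHERE

Fix: Use WHERE for row-level filtering

Corrected query:
SELECT id, kind, reading FROM sensors WHERE reading > 37.7

Result:
id | kind     | reading
---+----------+--------
1  | sound    | 77.4   
2  | light    | 63.8   
3  | co2      | 72.9   
5  | pressure | 55.8   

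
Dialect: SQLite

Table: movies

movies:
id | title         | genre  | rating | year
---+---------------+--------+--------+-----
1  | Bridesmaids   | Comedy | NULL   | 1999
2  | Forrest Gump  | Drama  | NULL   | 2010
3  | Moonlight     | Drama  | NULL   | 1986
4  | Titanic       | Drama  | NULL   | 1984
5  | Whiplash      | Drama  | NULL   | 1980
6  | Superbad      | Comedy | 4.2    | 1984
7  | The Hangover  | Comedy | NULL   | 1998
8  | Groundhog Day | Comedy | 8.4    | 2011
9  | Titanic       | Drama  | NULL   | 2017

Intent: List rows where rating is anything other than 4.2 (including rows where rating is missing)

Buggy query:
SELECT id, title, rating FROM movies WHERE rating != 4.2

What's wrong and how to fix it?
Bug: 'rating != 4.2' is unknown when rating is NULL, so NULL rows are silently excluded

Fix: Handle NULL separately with IS NULL alongside the inequality

Corrected query:
SELECT id, title, rating FROM movies WHERE rating != 4.2 OR rating IS NULL

Result:
id | title         | rating
---+---------------+-------
1  | Bridesmaids   | NULL  
2  | Forrest Gump  | NULL  
3  | Moonlight     | NULL  
4  | Titanic       | NULL  
5  | Whiplash      | NULL  
7  | The Hangover  | NULL  
8  | Groundhog Day | 8.4   
9  | Titanic       | NULL  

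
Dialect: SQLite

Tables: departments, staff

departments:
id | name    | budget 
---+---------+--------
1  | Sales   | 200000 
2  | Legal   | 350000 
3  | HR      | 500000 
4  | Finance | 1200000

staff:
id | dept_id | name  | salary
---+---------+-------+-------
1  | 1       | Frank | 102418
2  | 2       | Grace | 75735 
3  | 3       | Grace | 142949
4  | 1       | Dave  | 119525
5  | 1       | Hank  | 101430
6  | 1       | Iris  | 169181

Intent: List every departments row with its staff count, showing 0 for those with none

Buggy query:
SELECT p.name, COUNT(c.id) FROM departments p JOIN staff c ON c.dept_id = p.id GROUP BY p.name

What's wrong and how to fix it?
Bug: An inner join excludes parents with zero children

Fix: Use LEFT JOIN so parents without children still appear (COUNT(c.id) gives 0)

Corrected query:
SELECT p.name, COUNT(c.id) FROM departments p LEFT JOIN staff c ON c.dept_id = p.id GROUP BY p.name

Result:
name    | COUNT(c.id)
--------+------------
Finance | 0          
HR      | 1          
Legal   | 1          
Sales   | 4          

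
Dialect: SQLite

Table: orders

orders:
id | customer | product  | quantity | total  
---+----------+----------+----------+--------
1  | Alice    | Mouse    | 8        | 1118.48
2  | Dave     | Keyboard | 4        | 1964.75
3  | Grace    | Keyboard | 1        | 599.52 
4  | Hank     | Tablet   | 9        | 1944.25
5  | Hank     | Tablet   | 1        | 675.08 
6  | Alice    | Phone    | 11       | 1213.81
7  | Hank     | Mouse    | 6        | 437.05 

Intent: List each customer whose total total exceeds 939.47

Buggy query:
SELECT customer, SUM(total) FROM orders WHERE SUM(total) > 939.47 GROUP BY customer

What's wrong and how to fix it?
Bug: WHERE runs before GROUP BY, so aggregates aren't available there

Fix: Use HAVING (which filters groups after aggregation) instead of WHERE

Corrected query:
SELECT customer, SUM(total) FROM orders GROUP BY customer HAVING SUM(total) > 939.47

Result:
customer | SUM(total)
---------+-----------
Alice    | 2332.29   
Dave     | 1964.75   
Hank     | 3056.38   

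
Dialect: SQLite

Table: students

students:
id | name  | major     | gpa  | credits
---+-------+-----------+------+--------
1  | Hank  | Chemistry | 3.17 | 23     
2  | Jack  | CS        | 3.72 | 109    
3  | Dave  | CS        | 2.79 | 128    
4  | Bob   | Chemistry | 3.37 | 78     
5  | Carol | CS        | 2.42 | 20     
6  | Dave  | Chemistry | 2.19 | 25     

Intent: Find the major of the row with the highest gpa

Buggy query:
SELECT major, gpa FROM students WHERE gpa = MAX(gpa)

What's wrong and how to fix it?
Bug: WHERE is evaluated per row; an aggregate over the whole table isn't defined there

Fix: Wrap MAX in a scalar subquery so WHERE compares against a single value

Corrected query:
SELECT major, gpa FROM students WHERE gpa = (SELECT MAX(gpa) FROM students)

Result:
major | gpa 
------+-----
CS    | 3.72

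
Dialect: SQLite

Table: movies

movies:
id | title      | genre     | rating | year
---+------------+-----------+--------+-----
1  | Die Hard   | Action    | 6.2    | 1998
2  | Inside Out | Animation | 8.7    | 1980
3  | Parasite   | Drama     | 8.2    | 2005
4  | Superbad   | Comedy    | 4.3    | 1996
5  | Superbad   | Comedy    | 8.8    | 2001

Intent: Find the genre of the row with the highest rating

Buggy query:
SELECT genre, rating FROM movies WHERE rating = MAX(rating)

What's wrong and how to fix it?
Bug: WHERE is evaluated per row; an aggregate over the whole table isn't defined there

Fix: Wrap MAX in a scalar subquery so WHERE compares against a single value

Corrected query:
SELECT genre, rating FROM movies WHERE rating = (SELECT MAX(rating) FROM movies)

Result:
genre  | rating
-------+-------
Comedy | 8.8   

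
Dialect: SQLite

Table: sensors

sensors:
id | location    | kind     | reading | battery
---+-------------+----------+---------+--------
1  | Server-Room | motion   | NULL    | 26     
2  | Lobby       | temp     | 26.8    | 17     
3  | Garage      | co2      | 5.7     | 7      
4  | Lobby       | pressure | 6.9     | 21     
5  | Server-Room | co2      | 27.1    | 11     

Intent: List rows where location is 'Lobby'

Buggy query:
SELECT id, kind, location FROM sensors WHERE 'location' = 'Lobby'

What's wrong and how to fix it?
Bug: 'location' in single quotes is a string literal, not the column; the comparison is literal-vs-literal and never true

Fix: Remove the quotes around the column name (or use double quotes for an identifier)

Corrected query:
SELECT id, kind, location FROM sensors WHERE location = 'Lobby'

Result:
id | kind     | location
---+----------+---------
2  | temp     | Lobby   
4  | pressure | Lobby   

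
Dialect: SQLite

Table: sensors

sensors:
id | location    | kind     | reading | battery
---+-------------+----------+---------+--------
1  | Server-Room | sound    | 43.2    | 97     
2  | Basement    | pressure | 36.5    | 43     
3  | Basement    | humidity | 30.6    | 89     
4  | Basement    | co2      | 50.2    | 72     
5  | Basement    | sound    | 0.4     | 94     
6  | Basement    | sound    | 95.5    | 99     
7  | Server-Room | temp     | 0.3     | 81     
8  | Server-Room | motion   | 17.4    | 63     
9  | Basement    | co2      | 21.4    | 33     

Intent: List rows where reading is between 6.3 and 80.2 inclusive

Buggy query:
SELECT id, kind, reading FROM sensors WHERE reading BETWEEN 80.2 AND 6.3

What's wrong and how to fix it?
Bug: The bounds are reversed; BETWEEN a AND b requires a <= b to match anything

Fix: Write BETWEEN 6.3 AND 80.2

Corrected query:
SELECT id, kind, reading FROM sensors WHERE reading BETWEEN 6.3 AND 80.2

Result:
id | kind     | reading
---+----------+--------
1  | sound    | 43.2   
2  | pressure | 36.5   
3  | humidity | 30.6   
4  | co2      | 50.2   
8  | motion   | 17.4   
9  | co2      | 21.4   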